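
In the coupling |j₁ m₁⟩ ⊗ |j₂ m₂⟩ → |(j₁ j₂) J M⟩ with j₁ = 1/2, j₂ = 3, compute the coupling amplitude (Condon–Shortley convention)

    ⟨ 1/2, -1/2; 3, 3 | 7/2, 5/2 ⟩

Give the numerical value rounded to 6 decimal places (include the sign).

+0.377964

√[8·0!1!6!/8! · 0!1!6!0!6!1!] = √(518400/7)
  +(−1)^0/∏(0,0,1,6,0,0)! = 1/720  (running 1/720)
⟨..|..⟩ = √(518400/7)·(1/720) = +0.377964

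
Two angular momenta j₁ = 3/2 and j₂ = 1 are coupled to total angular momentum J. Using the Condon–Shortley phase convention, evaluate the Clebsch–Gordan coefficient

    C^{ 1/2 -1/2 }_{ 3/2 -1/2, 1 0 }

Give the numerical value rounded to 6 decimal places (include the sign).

triangle: 2!×1!×0!/4! = 2/24
(j±m)!: 1!×2!×1!×1!×0!×1! = 2
prefactor² = (2J+1)×Δ×N² = 1/3
  k=1: −1/(1!×1!×1!×0!×0!×0!) = -1
Σ = -1  ⇒  CG² = 1/3×(-1)² = 1/3
CG = −√(1/3) = -0.577350

−√(1/3) = -0.577350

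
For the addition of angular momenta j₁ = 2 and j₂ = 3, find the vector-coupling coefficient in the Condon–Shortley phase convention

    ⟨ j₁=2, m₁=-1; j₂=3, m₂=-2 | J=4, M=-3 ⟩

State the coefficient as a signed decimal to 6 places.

+0.223607

triangle: 1!·3!·5!/10! = 720/3628800
(j±m)!: 1!·3!·1!·5!·1!·7! = 3628800
prefactor² = (2J+1)·Δ·N² = 6480
  k=0: +1/(0!·1!·3!·1!·0!·4!) = 1/144
  k=1: −1/(1!·0!·2!·0!·1!·5!) = -1/240
Σ = 1/360  ⇒  CG² = 6480·1/360² = 1/20
CG = +√(1/20) = +0.223607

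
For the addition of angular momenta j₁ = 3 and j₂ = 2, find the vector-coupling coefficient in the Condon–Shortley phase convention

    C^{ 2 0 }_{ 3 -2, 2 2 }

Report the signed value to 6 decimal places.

√[5·3!3!1!/8! · 1!5!4!0!2!2!] = √(360/7)
  +(−1)^3/∏(3,0,2,1,1,0)! = -1/12  (running -1/12)
⟨..|..⟩ = √(360/7)·(-1/12) = -0.597614

-0.597614  (= −√(5/14))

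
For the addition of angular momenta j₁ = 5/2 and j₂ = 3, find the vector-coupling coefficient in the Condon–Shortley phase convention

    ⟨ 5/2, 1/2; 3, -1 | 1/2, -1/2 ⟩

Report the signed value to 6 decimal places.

j₁+j₂−J=5  J+j₁−j₂=0  J−j₁+j₂=1  j₁+j₂+J+1=7
(j₁±m₁, j₂±m₂, J±M) = (3,2,2,4,0,1)
P² = 192/7
sum k=2..2:
  [2] +1/12 = 1/12
S = 1/12
C² = P²·S² = 4/21 ; C = +0.436436

+√(4/21) ≈ +0.436436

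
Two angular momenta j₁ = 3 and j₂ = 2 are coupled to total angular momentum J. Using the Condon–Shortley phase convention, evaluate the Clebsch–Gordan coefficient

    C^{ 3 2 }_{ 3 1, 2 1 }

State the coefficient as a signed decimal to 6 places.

-0.500000  (= −√(1/4))

√[7·2!4!2!/9! · 4!2!3!1!5!1!] = √(64)
  +(−1)^1/∏(1,1,1,2,3,0)! = -1/12  (running -1/12)
  +(−1)^2/∏(2,0,0,1,4,1)! = 1/48  (running -1/16)
⟨..|..⟩ = √(64)·(-1/16) = -0.500000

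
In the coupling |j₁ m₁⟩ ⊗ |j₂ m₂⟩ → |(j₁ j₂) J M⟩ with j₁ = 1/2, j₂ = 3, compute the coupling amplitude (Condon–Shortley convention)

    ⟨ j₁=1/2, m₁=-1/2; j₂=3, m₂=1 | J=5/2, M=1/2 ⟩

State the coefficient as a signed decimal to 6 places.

−√(4/7) = -0.755929

j₁+j₂−J=1  J+j₁−j₂=0  J−j₁+j₂=5  j₁+j₂+J+1=7
(j₁±m₁, j₂±m₂, J±M) = (0,1,4,2,3,2)
P² = 576/7
sum k=1..1:
  [1] −1/12 = -1/12
S = -1/12
C² = P²·S² = 4/7 ; C = -0.755929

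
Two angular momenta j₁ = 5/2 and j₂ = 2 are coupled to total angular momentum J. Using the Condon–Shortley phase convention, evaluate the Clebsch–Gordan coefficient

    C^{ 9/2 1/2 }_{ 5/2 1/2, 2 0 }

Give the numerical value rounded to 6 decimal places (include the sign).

+√(10/21) ≈ +0.690066

j₁+j₂−J=0  J+j₁−j₂=5  J−j₁+j₂=4  j₁+j₂+J+1=10
(j₁±m₁, j₂±m₂, J±M) = (3,2,2,2,5,4)
P² = 7680/7
sum k=0..0:
  [0] +1/48 = 1/48
S = 1/48
C² = P²·S² = 10/21 ; C = +0.690066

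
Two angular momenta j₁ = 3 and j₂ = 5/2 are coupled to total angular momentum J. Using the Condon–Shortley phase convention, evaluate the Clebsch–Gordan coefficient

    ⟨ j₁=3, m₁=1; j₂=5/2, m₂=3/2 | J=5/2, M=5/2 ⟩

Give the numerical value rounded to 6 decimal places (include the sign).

triangle: 3!×3!×2!/9! = 72/362880
(j±m)!: 4!×2!×4!×1!×5!×0! = 138240
prefactor² = (2J+1)×Δ×N² = 1152/7
  k=2: +1/(2!×1!×0!×2!×3!×0!) = 1/24
Σ = 1/24  ⇒  CG² = 1152/7×1/24² = 2/7
CG = +√(2/7) = +0.534522

+0.534522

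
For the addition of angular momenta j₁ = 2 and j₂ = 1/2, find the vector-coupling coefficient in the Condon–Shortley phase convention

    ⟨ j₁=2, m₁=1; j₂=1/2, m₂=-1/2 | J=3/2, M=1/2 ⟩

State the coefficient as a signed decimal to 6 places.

√[4·1!3!0!/5! · 3!1!0!1!2!1!] = √(12/5)
  +(−1)^0/∏(0,1,1,0,2,0)! = 1/2  (running 1/2)
⟨..|..⟩ = √(12/5)·(1/2) = +0.774597

+0.774597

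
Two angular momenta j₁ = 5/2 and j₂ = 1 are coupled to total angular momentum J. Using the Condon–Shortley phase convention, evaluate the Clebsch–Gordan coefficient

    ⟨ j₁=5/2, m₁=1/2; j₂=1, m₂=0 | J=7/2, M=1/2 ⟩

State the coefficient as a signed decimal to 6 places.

triangle: 0!×5!×2!/8! = 240/40320
(j±m)!: 3!×2!×1!×1!×4!×3! = 1728
prefactor² = (2J+1)×Δ×N² = 576/7
  k=0: +1/(0!×0!×2!×1!×3!×1!) = 1/12
Σ = 1/12  ⇒  CG² = 576/7×1/12² = 4/7
CG = +√(4/7) = +0.755929

+0.755929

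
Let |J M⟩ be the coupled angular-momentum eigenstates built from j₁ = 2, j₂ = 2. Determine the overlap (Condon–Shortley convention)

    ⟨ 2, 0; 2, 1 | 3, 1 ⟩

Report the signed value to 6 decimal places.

-0.447214

j₁+j₂−J=1  J+j₁−j₂=3  J−j₁+j₂=3  j₁+j₂+J+1=8
(j₁±m₁, j₂±m₂, J±M) = (2,2,3,1,4,2)
P² = 36/5
sum k=0..1:
  [0] +1/12 = 1/12
  [1] −1/4 = -1/4
S = -1/6
C² = P²·S² = 1/5 ; C = -0.447214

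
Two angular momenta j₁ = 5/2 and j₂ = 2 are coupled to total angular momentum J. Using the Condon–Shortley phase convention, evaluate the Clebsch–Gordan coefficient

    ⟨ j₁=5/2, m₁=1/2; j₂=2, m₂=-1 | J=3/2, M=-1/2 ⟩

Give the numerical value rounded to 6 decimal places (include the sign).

√[4·3!2!1!/7! · 3!2!1!3!1!2!] = √(48/35)
  +(−1)^0/∏(0,3,2,1,0,0)! = 1/12  (running 1/12)
  +(−1)^1/∏(1,2,1,0,1,1)! = -1/2  (running -5/12)
⟨..|..⟩ = √(48/35)·(-5/12) = -0.487950

-0.487950  (= −√(5/21))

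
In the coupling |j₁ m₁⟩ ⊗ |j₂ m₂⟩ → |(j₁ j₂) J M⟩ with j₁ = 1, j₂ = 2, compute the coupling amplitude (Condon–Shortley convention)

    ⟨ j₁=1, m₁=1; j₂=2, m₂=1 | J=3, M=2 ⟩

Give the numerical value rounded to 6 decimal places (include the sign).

triangle: 0!*2!*4!/7! = 48/5040
(j±m)!: 2!*0!*3!*1!*5!*1! = 1440
prefactor² = (2J+1)*Δ*N² = 96
  k=0: +1/(0!*0!*0!*3!*2!*1!) = 1/12
Σ = 1/12  ⇒  CG² = 96*1/12² = 2/3
CG = +√(2/3) = +0.816497

+0.816497  (= +√(2/3))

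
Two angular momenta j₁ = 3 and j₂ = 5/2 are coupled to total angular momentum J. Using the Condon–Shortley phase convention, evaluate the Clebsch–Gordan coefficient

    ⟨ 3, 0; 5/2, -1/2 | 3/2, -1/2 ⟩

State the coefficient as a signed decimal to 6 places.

+√(4/35) = +0.338062

j₁+j₂−J=4  J+j₁−j₂=2  J−j₁+j₂=1  j₁+j₂+J+1=8
(j₁±m₁, j₂±m₂, J±M) = (3,3,2,3,1,2)
P² = 144/35
sum k=1..2:
  [1] −1/12 = -1/12
  [2] +1/4 = 1/4
S = 1/6
C² = P²·S² = 4/35 ; C = +0.338062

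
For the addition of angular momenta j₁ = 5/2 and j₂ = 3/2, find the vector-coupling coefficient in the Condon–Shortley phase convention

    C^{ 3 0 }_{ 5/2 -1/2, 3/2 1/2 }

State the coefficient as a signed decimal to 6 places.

j₁+j₂−J=1  J+j₁−j₂=4  J−j₁+j₂=2  j₁+j₂+J+1=8
(j₁±m₁, j₂±m₂, J±M) = (2,3,2,1,3,3)
P² = 36/5
sum k=0..1:
  [0] +1/12 = 1/12
  [1] −1/4 = -1/4
S = -1/6
C² = P²·S² = 1/5 ; C = -0.447214

−√(1/5) ≈ -0.447214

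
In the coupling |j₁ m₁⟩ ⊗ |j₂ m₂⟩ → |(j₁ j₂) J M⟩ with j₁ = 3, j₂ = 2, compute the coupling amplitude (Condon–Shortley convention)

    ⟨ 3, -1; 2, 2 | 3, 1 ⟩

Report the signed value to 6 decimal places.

triangle: 2!·4!·2!/9! = 96/362880
(j±m)!: 2!·4!·4!·0!·4!·2! = 55296
prefactor² = (2J+1)·Δ·N² = 512/5
  k=2: +1/(2!·0!·2!·2!·2!·0!) = 1/16
Σ = 1/16  ⇒  CG² = 512/5·1/16² = 2/5
CG = +√(2/5) = +0.632456

+0.632456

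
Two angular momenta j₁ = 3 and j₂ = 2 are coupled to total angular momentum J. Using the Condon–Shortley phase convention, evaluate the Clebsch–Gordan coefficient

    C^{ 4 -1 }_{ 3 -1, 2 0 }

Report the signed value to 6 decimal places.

−√(3/28) = -0.327327

j₁+j₂−J=1  J+j₁−j₂=5  J−j₁+j₂=3  j₁+j₂+J+1=10
(j₁±m₁, j₂±m₂, J±M) = (2,4,2,2,3,5)
P² = 1728/7
sum k=0..1:
  [0] +1/48 = 1/48
  [1] −1/24 = -1/24
S = -1/48
C² = P²·S² = 3/28 ; C = -0.327327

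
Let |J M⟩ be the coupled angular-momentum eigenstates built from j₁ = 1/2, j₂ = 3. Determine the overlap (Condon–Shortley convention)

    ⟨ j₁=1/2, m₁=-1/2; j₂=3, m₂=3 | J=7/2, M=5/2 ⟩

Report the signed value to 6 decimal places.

+0.377964

j₁+j₂−J=0  J+j₁−j₂=1  J−j₁+j₂=6  j₁+j₂+J+1=8
(j₁±m₁, j₂±m₂, J±M) = (0,1,6,0,6,1)
P² = 518400/7
sum k=0..0:
  [0] +1/720 = 1/720
S = 1/720
C² = P²·S² = 1/7 ; C = +0.377964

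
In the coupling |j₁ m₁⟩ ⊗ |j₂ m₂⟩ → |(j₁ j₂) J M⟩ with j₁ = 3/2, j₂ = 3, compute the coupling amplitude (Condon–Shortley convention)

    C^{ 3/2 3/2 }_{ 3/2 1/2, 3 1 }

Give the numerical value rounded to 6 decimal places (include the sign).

−√(4/35) = -0.338062

j₁+j₂−J=3  J+j₁−j₂=0  J−j₁+j₂=3  j₁+j₂+J+1=7
(j₁±m₁, j₂±m₂, J±M) = (2,1,4,2,3,0)
P² = 576/35
sum k=1..1:
  [1] −1/12 = -1/12
S = -1/12
C² = P²·S² = 4/35 ; C = -0.338062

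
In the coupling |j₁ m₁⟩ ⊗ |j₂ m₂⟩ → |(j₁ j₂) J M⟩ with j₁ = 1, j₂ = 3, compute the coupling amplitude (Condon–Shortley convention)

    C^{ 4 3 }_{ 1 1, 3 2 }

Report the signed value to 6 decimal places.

+0.866025  (= +√(3/4))

j₁+j₂−J=0  J+j₁−j₂=2  J−j₁+j₂=6  j₁+j₂+J+1=9
(j₁±m₁, j₂±m₂, J±M) = (2,0,5,1,7,1)
P² = 43200
sum k=0..0:
  [0] +1/240 = 1/240
S = 1/240
C² = P²·S² = 3/4 ; C = +0.866025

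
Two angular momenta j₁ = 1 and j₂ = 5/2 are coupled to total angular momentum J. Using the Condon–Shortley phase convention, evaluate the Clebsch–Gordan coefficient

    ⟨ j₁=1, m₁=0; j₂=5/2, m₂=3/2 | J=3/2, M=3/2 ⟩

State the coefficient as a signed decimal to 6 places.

√[4·2!0!3!/6! · 1!1!4!1!3!0!] = √(48/5)
  +(−1)^1/∏(1,1,0,3,0,0)! = -1/6  (running -1/6)
⟨..|..⟩ = √(48/5)·(-1/6) = -0.516398

−√(4/15) = -0.516398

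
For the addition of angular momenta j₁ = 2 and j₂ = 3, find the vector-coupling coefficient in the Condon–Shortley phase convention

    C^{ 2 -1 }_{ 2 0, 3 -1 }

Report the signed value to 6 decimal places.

-0.377964  (= −√(1/7))

√[5·3!1!3!/8! · 2!2!2!4!1!3!] = √(36/7)
  +(−1)^1/∏(1,2,1,1,0,2)! = -1/4  (running -1/4)
  +(−1)^2/∏(2,1,0,0,1,3)! = 1/12  (running -1/6)
⟨..|..⟩ = √(36/7)·(-1/6) = -0.377964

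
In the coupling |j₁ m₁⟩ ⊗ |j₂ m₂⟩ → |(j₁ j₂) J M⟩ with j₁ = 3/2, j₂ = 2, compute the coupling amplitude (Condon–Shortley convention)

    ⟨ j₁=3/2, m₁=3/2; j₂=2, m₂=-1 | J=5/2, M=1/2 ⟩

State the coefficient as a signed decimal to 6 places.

triangle: 1!*2!*3!/7! = 12/5040
(j±m)!: 3!*0!*1!*3!*3!*2! = 432
prefactor² = (2J+1)*Δ*N² = 216/35
  k=0: +1/(0!*1!*0!*1!*2!*2!) = 1/4
Σ = 1/4  ⇒  CG² = 216/35*1/4² = 27/70
CG = +√(27/70) = +0.621059

+0.621059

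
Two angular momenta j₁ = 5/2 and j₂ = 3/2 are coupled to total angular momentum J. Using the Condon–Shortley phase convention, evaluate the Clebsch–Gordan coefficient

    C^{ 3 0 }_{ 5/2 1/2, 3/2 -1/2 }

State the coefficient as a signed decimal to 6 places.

√[7·1!4!2!/8! · 3!2!1!2!3!3!] = √(36/5)
  +(−1)^0/∏(0,1,2,1,2,1)! = 1/4  (running 1/4)
  +(−1)^1/∏(1,0,1,0,3,2)! = -1/12  (running 1/6)
⟨..|..⟩ = √(36/5)·(1/6) = +0.447214

+√(1/5) = +0.447214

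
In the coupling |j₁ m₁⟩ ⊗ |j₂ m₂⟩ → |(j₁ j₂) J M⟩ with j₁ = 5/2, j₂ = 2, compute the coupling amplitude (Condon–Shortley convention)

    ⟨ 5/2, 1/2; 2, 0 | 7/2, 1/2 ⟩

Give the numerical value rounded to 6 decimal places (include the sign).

√[8·1!4!3!/9! · 3!2!2!2!4!3!] = √(768/35)
  +(−1)^0/∏(0,1,2,2,2,1)! = 1/8  (running 1/8)
  +(−1)^1/∏(1,0,1,1,3,2)! = -1/12  (running 1/24)
⟨..|..⟩ = √(768/35)·(1/24) = +0.195180

+√(4/105) ≈ +0.195180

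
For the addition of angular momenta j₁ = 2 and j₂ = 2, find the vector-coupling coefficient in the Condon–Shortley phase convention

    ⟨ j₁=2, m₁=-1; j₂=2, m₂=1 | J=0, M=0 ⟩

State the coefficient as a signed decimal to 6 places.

j₁+j₂−J=4  J+j₁−j₂=0  J−j₁+j₂=0  j₁+j₂+J+1=5
(j₁±m₁, j₂±m₂, J±M) = (1,3,3,1,0,0)
P² = 36/5
sum k=3..3:
  [3] −1/6 = -1/6
S = -1/6
C² = P²·S² = 1/5 ; C = -0.447214

−√(1/5) = -0.447214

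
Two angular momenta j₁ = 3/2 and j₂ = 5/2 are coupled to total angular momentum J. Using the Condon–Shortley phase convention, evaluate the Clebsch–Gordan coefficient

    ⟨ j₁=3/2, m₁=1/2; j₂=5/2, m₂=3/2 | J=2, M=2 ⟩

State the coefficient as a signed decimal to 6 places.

j₁+j₂−J=2  J+j₁−j₂=1  J−j₁+j₂=3  j₁+j₂+J+1=7
(j₁±m₁, j₂±m₂, J±M) = (2,1,4,1,4,0)
P² = 96/7
sum k=1..1:
  [1] −1/6 = -1/6
S = -1/6
C² = P²·S² = 8/21 ; C = -0.617213

−√(8/21) ≈ -0.617213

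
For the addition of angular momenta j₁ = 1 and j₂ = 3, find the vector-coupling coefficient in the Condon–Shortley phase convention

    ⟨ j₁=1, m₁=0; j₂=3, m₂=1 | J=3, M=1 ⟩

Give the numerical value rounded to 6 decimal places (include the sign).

√[7·1!1!5!/8! · 1!1!4!2!4!2!] = √(48)
  +(−1)^0/∏(0,1,1,4,0,1)! = 1/24  (running 1/24)
  +(−1)^1/∏(1,0,0,3,1,2)! = -1/12  (running -1/24)
⟨..|..⟩ = √(48)·(-1/24) = -0.288675

−√(1/12) ≈ -0.288675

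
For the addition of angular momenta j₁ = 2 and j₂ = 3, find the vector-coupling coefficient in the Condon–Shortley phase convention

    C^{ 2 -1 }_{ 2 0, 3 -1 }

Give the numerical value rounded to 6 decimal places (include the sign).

√[5·3!1!3!/8! · 2!2!2!4!1!3!] = √(36/7)
  +(−1)^1/∏(1,2,1,1,0,2)! = -1/4  (running -1/4)
  +(−1)^2/∏(2,1,0,0,1,3)! = 1/12  (running -1/6)
⟨..|..⟩ = √(36/7)·(-1/6) = -0.377964

-0.377964  (= −√(1/7))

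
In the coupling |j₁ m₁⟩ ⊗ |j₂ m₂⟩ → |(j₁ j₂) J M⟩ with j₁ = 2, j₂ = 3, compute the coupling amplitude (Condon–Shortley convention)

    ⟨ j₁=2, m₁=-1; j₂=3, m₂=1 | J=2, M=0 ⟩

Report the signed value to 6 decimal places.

j₁+j₂−J=3  J+j₁−j₂=1  J−j₁+j₂=3  j₁+j₂+J+1=8
(j₁±m₁, j₂±m₂, J±M) = (1,3,4,2,2,2)
P² = 36/7
sum k=2..3:
  [2] +1/4 = 1/4
  [3] −1/12 = -1/12
S = 1/6
C² = P²·S² = 1/7 ; C = +0.377964

+√(1/7) = +0.377964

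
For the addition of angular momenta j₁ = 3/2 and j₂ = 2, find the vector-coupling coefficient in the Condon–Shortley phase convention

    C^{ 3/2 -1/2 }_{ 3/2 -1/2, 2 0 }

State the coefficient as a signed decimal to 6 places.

j₁+j₂−J=2  J+j₁−j₂=1  J−j₁+j₂=2  j₁+j₂+J+1=6
(j₁±m₁, j₂±m₂, J±M) = (1,2,2,2,1,2)
P² = 16/45
sum k=1..2:
  [1] −1/1 = -1
  [2] +1/4 = 1/4
S = -3/4
C² = P²·S² = 1/5 ; C = -0.447214

-0.447214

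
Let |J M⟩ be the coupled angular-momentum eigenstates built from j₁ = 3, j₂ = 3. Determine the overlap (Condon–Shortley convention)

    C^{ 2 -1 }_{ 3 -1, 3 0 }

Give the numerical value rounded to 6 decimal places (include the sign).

√[5·4!2!2!/9! · 2!4!3!3!1!3!] = √(96/7)
  +(−1)^2/∏(2,2,2,1,0,1)! = 1/8  (running 1/8)
  +(−1)^3/∏(3,1,1,0,1,2)! = -1/12  (running 1/24)
⟨..|..⟩ = √(96/7)·(1/24) = +0.154303

+√(1/42) ≈ +0.154303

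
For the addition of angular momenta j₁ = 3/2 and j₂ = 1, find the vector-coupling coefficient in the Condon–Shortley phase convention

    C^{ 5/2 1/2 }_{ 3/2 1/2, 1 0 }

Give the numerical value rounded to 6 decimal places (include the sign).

+0.774597

√[6·0!3!2!/6! · 2!1!1!1!3!2!] = √(12/5)
  +(−1)^0/∏(0,0,1,1,2,1)! = 1/2  (running 1/2)
⟨..|..⟩ = √(12/5)·(1/2) = +0.774597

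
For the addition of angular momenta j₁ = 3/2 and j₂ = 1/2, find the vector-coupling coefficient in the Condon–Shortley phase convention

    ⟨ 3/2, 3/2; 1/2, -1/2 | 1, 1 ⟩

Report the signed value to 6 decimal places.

+0.866025  (= +√(3/4))

√[3·1!2!0!/4! · 3!0!0!1!2!0!] = √(3)
  +(−1)^0/∏(0,1,0,0,2,0)! = 1/2  (running 1/2)
⟨..|..⟩ = √(3)·(1/2) = +0.866025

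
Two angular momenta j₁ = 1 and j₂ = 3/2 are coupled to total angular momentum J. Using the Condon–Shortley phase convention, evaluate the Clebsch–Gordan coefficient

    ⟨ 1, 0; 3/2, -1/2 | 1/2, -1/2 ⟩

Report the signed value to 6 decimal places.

triangle: 2!*0!*1!/4! = 2/24
(j±m)!: 1!*1!*1!*2!*0!*1! = 2
prefactor² = (2J+1)*Δ*N² = 1/3
  k=1: −1/(1!*1!*0!*0!*0!*1!) = -1
Σ = -1  ⇒  CG² = 1/3*(-1)² = 1/3
CG = −√(1/3) = -0.577350

-0.577350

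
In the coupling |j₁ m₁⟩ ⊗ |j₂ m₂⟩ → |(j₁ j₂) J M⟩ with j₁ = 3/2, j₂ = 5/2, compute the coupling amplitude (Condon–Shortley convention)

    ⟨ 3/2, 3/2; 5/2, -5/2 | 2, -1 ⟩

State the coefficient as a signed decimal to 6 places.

j₁+j₂−J=2  J+j₁−j₂=1  J−j₁+j₂=3  j₁+j₂+J+1=7
(j₁±m₁, j₂±m₂, J±M) = (3,0,0,5,1,3)
P² = 360/7
sum k=0..0:
  [0] +1/12 = 1/12
S = 1/12
C² = P²·S² = 5/14 ; C = +0.597614

+√(5/14) ≈ +0.597614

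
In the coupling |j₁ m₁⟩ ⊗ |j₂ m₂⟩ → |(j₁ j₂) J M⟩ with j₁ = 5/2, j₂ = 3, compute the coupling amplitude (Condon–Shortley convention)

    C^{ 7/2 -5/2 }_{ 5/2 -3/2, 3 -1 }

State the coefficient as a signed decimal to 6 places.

triangle: 2!·3!·4!/10! = 288/3628800
(j±m)!: 1!·4!·2!·4!·1!·6! = 829440
prefactor² = (2J+1)·Δ·N² = 18432/35
  k=1: −1/(1!·1!·3!·1!·0!·3!) = -1/36
  k=2: +1/(2!·0!·2!·0!·1!·4!) = 1/96
Σ = -5/288  ⇒  CG² = 18432/35·(-5/288)² = 10/63
CG = −√(10/63) = -0.398410

-0.398410  (= −√(10/63))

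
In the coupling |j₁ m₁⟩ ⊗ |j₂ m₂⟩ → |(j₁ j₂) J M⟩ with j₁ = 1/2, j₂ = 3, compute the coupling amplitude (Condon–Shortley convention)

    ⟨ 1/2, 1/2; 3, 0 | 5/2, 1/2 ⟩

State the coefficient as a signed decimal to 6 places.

j₁+j₂−J=1  J+j₁−j₂=0  J−j₁+j₂=5  j₁+j₂+J+1=7
(j₁±m₁, j₂±m₂, J±M) = (1,0,3,3,3,2)
P² = 432/7
sum k=0..0:
  [0] +1/12 = 1/12
S = 1/12
C² = P²·S² = 3/7 ; C = +0.654654

+0.654654  (= +√(3/7))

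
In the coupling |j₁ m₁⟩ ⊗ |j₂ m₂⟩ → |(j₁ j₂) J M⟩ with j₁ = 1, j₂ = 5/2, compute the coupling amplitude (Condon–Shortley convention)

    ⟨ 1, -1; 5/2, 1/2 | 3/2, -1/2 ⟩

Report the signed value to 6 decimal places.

triangle: 2!×0!×3!/6! = 12/720
(j±m)!: 0!×2!×3!×2!×1!×2! = 48
prefactor² = (2J+1)×Δ×N² = 16/5
  k=2: +1/(2!×0!×0!×1!×0!×2!) = 1/4
Σ = 1/4  ⇒  CG² = 16/5×1/4² = 1/5
CG = +√(1/5) = +0.447214

+0.447214  (= +√(1/5))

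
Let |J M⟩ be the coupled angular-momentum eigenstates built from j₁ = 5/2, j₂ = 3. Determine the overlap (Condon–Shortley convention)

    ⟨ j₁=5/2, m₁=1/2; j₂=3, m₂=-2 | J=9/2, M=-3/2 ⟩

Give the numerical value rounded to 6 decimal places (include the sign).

j₁+j₂−J=1  J+j₁−j₂=4  J−j₁+j₂=5  j₁+j₂+J+1=11
(j₁±m₁, j₂±m₂, J±M) = (3,2,1,5,3,6)
P² = 345600/77
sum k=0..1:
  [0] +1/96 = 1/96
  [1] −1/720 = -1/720
S = 13/1440
C² = P²·S² = 169/462 ; C = +0.604815

+√(169/462) ≈ +0.604815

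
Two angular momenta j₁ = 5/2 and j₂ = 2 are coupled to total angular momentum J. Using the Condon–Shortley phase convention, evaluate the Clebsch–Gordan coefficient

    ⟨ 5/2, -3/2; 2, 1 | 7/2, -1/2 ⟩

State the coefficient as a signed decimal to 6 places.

−√(121/315) ≈ -0.619780

√[8·1!4!3!/9! · 1!4!3!1!3!4!] = √(2304/35)
  +(−1)^0/∏(0,1,4,3,0,0)! = 1/144  (running 1/144)
  +(−1)^1/∏(1,0,3,2,1,1)! = -1/12  (running -11/144)
⟨..|..⟩ = √(2304/35)·(-11/144) = -0.619780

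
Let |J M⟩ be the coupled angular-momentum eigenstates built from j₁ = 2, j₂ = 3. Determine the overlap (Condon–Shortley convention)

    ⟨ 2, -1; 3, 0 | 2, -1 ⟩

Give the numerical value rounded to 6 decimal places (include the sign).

√[5·3!1!3!/8! · 1!3!3!3!1!3!] = √(81/14)
  +(−1)^2/∏(2,1,1,1,0,2)! = 1/4  (running 1/4)
  +(−1)^3/∏(3,0,0,0,1,3)! = -1/36  (running 2/9)
⟨..|..⟩ = √(81/14)·(2/9) = +0.534522

+0.534522  (= +√(2/7))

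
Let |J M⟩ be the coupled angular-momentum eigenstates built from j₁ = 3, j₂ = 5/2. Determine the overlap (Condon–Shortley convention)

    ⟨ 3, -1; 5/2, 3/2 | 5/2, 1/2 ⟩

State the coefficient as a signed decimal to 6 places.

+0.169031  (= +√(1/35))

√[6·3!3!2!/9! · 2!4!4!1!3!2!] = √(576/35)
  +(−1)^2/∏(2,1,2,2,1,0)! = 1/8  (running 1/8)
  +(−1)^3/∏(3,0,1,1,2,1)! = -1/12  (running 1/24)
⟨..|..⟩ = √(576/35)·(1/24) = +0.169031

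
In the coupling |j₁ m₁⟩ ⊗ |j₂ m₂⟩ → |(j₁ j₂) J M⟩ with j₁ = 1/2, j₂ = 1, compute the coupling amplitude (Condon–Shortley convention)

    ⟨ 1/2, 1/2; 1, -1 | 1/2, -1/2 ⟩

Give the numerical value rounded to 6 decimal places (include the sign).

+√(2/3) = +0.816497

√[2·1!0!1!/3! · 1!0!0!2!0!1!] = √(2/3)
  +(−1)^0/∏(0,1,0,0,0,1)! = 1  (running 1)
⟨..|..⟩ = √(2/3)·(1) = +0.816497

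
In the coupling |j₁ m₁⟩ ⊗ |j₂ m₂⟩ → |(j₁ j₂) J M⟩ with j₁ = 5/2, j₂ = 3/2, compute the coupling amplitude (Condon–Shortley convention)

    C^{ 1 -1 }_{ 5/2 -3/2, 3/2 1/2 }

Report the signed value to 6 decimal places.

triangle: 3!×2!×0!/6! = 12/720
(j±m)!: 1!×4!×2!×1!×0!×2! = 96
prefactor² = (2J+1)×Δ×N² = 24/5
  k=2: +1/(2!×1!×2!×0!×0!×0!) = 1/4
Σ = 1/4  ⇒  CG² = 24/5×1/4² = 3/10
CG = +√(3/10) = +0.547723

+0.547723  (= +√(3/10))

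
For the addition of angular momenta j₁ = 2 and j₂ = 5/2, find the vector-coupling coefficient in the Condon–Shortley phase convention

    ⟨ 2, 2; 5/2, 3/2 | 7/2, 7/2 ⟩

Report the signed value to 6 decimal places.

j₁+j₂−J=1  J+j₁−j₂=3  J−j₁+j₂=4  j₁+j₂+J+1=9
(j₁±m₁, j₂±m₂, J±M) = (4,0,4,1,7,0)
P² = 9216
sum k=0..0:
  [0] +1/144 = 1/144
S = 1/144
C² = P²·S² = 4/9 ; C = +0.666667

+√(4/9) = +0.666667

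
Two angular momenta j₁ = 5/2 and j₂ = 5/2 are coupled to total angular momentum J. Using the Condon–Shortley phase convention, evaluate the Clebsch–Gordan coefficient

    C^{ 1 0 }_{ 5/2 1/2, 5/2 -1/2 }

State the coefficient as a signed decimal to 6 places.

j₁+j₂−J=4  J+j₁−j₂=1  J−j₁+j₂=1  j₁+j₂+J+1=7
(j₁±m₁, j₂±m₂, J±M) = (3,2,2,3,1,1)
P² = 72/35
sum k=1..2:
  [1] −1/6 = -1/6
  [2] +1/4 = 1/4
S = 1/12
C² = P²·S² = 1/70 ; C = +0.119523

+0.119523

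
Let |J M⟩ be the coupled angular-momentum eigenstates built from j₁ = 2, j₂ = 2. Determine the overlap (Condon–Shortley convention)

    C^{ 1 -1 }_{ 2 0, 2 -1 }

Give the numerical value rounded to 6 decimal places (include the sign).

triangle: 3!·1!·1!/6! = 6/720
(j±m)!: 2!·2!·1!·3!·0!·2! = 48
prefactor² = (2J+1)·Δ·N² = 6/5
  k=1: −1/(1!·2!·1!·0!·0!·1!) = -1/2
Σ = -1/2  ⇒  CG² = 6/5·(-1/2)² = 3/10
CG = −√(3/10) = -0.547723

-0.547723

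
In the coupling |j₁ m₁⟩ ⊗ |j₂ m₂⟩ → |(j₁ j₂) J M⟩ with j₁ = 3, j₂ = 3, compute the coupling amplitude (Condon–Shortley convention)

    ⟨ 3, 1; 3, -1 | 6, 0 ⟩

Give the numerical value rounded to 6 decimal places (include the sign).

triangle: 0!·6!·6!/13! = 518400/6227020800
(j±m)!: 4!·2!·2!·4!·6!·6! = 1194393600
prefactor² = (2J+1)·Δ·N² = 99532800/77
  k=0: +1/(0!·0!·2!·2!·4!·4!) = 1/2304
Σ = 1/2304  ⇒  CG² = 99532800/77·1/2304² = 75/308
CG = +√(75/308) = +0.493464

+√(75/308) = +0.493464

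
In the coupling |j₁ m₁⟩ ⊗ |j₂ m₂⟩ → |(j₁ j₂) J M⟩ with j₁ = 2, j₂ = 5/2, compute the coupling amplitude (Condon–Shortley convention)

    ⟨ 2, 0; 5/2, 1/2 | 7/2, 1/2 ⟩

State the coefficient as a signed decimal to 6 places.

j₁+j₂−J=1  J+j₁−j₂=3  J−j₁+j₂=4  j₁+j₂+J+1=9
(j₁±m₁, j₂±m₂, J±M) = (2,2,3,2,4,3)
P² = 768/35
sum k=0..1:
  [0] +1/12 = 1/12
  [1] −1/8 = -1/8
S = -1/24
C² = P²·S² = 4/105 ; C = -0.195180

-0.195180  (= −√(4/105))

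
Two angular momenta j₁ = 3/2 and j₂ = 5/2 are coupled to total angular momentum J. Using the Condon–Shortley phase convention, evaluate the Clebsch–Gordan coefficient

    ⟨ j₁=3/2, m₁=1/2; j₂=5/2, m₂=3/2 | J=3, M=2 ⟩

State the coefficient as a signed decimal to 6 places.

triangle: 1!*2!*4!/8! = 48/40320
(j±m)!: 2!*1!*4!*1!*5!*1! = 5760
prefactor² = (2J+1)*Δ*N² = 48
  k=0: +1/(0!*1!*1!*4!*1!*0!) = 1/24
  k=1: −1/(1!*0!*0!*3!*2!*1!) = -1/12
Σ = -1/24  ⇒  CG² = 48*(-1/24)² = 1/12
CG = −√(1/12) = -0.288675

-0.288675  (= −√(1/12))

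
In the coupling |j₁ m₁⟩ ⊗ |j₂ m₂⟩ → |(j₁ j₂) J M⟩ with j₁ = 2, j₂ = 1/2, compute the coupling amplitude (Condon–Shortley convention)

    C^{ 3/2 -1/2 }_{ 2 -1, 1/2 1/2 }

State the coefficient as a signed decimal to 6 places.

−√(3/5) ≈ -0.774597

triangle: 1!*3!*0!/5! = 6/120
(j±m)!: 1!*3!*1!*0!*1!*2! = 12
prefactor² = (2J+1)*Δ*N² = 12/5
  k=1: −1/(1!*0!*2!*0!*1!*0!) = -1/2
Σ = -1/2  ⇒  CG² = 12/5*(-1/2)² = 3/5
CG = −√(3/5) = -0.774597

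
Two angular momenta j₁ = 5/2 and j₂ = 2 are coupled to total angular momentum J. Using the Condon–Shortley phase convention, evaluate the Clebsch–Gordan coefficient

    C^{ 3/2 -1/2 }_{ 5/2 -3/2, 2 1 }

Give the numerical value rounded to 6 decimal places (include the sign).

triangle: 3!×2!×1!/7! = 12/5040
(j±m)!: 1!×4!×3!×1!×1!×2! = 288
prefactor² = (2J+1)×Δ×N² = 96/35
  k=2: +1/(2!×1!×2!×1!×0!×0!) = 1/4
  k=3: −1/(3!×0!×1!×0!×1!×1!) = -1/6
Σ = 1/12  ⇒  CG² = 96/35×1/12² = 2/105
CG = +√(2/105) = +0.138013

+√(2/105) = +0.138013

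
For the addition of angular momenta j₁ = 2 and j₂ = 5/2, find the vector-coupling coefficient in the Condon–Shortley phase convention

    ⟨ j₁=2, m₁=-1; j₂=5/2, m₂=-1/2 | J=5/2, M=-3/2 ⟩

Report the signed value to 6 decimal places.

-0.414039

triangle: 2!×2!×3!/8! = 24/40320
(j±m)!: 1!×3!×2!×3!×1!×4! = 1728
prefactor² = (2J+1)×Δ×N² = 216/35
  k=1: −1/(1!×1!×2!×1!×0!×2!) = -1/4
  k=2: +1/(2!×0!×1!×0!×1!×3!) = 1/12
Σ = -1/6  ⇒  CG² = 216/35×(-1/6)² = 6/35
CG = −√(6/35) = -0.414039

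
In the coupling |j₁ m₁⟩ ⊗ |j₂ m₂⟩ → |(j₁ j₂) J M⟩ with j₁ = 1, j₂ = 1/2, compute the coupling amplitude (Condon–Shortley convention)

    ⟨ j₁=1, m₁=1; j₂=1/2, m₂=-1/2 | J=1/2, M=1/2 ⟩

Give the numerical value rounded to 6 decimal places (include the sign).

+0.816497  (= +√(2/3))

√[2·1!1!0!/3! · 2!0!0!1!1!0!] = √(2/3)
  +(−1)^0/∏(0,1,0,0,1,0)! = 1  (running 1)
⟨..|..⟩ = √(2/3)·(1) = +0.816497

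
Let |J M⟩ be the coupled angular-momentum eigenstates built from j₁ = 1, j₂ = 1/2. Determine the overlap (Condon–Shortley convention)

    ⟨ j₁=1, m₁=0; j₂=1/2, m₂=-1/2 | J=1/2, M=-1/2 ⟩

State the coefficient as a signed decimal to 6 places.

+√(1/3) = +0.577350

triangle: 1!*1!*0!/3! = 1/6
(j±m)!: 1!*1!*0!*1!*0!*1! = 1
prefactor² = (2J+1)*Δ*N² = 1/3
  k=0: +1/(0!*1!*1!*0!*0!*0!) = 1
Σ = 1  ⇒  CG² = 1/3*1² = 1/3
CG = +√(1/3) = +0.577350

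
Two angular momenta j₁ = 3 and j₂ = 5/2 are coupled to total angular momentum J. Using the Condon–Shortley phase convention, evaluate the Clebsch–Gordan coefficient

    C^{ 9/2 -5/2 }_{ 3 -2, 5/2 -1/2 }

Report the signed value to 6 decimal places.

-0.497468

j₁+j₂−J=1  J+j₁−j₂=5  J−j₁+j₂=4  j₁+j₂+J+1=11
(j₁±m₁, j₂±m₂, J±M) = (1,5,2,3,2,7)
P² = 115200/11
sum k=0..1:
  [0] +1/480 = 1/480
  [1] −1/144 = -1/144
S = -7/1440
C² = P²·S² = 49/198 ; C = -0.497468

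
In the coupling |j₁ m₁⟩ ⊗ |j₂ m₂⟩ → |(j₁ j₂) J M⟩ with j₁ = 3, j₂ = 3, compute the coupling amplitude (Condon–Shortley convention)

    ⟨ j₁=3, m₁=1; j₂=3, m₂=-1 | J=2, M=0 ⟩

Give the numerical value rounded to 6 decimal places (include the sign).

√[5·4!2!2!/9! · 4!2!2!4!2!2!] = √(256/21)
  +(−1)^0/∏(0,4,2,2,0,0)! = 1/96  (running 1/96)
  +(−1)^1/∏(1,3,1,1,1,1)! = -1/6  (running -5/32)
  +(−1)^2/∏(2,2,0,0,2,2)! = 1/16  (running -3/32)
⟨..|..⟩ = √(256/21)·(-3/32) = -0.327327

−√(3/28) = -0.327327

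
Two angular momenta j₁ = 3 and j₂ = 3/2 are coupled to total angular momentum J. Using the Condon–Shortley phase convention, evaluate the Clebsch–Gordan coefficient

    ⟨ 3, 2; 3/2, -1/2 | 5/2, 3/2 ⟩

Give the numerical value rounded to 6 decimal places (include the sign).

√[6·2!4!1!/8! · 5!1!1!2!4!1!] = √(288/7)
  +(−1)^0/∏(0,2,1,1,3,0)! = 1/12  (running 1/12)
  +(−1)^1/∏(1,1,0,0,4,1)! = -1/24  (running 1/24)
⟨..|..⟩ = √(288/7)·(1/24) = +0.267261

+√(1/14) = +0.267261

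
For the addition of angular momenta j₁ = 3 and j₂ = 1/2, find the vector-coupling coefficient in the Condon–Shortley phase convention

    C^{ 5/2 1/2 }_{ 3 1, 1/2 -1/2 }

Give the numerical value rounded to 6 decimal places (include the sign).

triangle: 1!*5!*0!/7! = 120/5040
(j±m)!: 4!*2!*0!*1!*3!*2! = 576
prefactor² = (2J+1)*Δ*N² = 576/7
  k=0: +1/(0!*1!*2!*0!*3!*0!) = 1/12
Σ = 1/12  ⇒  CG² = 576/7*1/12² = 4/7
CG = +√(4/7) = +0.755929

+0.755929  (= +√(4/7))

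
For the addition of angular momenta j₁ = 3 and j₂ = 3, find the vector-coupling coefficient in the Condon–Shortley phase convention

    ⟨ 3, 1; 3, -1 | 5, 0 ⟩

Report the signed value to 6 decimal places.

√[11·1!5!5!/12! · 4!2!2!4!5!5!] = √(76800/7)
  +(−1)^0/∏(0,1,2,2,3,3)! = 1/144  (running 1/144)
  +(−1)^1/∏(1,0,1,1,4,4)! = -1/576  (running 1/192)
⟨..|..⟩ = √(76800/7)·(1/192) = +0.545545

+0.545545  (= +√(25/84))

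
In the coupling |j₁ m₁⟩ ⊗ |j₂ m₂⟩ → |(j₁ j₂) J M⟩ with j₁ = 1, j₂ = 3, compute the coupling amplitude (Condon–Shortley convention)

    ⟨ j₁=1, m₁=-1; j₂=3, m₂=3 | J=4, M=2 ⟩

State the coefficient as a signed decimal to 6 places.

triangle: 0!·2!·6!/9! = 1440/362880
(j±m)!: 0!·2!·6!·0!·6!·2! = 2073600
prefactor² = (2J+1)·Δ·N² = 518400/7
  k=0: +1/(0!·0!·2!·6!·0!·0!) = 1/1440
Σ = 1/1440  ⇒  CG² = 518400/7·1/1440² = 1/28
CG = +√(1/28) = +0.188982

+√(1/28) = +0.188982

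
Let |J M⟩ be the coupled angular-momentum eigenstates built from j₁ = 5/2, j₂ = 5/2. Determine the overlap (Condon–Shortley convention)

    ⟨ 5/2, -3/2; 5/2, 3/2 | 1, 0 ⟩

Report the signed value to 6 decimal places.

-0.358569

j₁+j₂−J=4  J+j₁−j₂=1  J−j₁+j₂=1  j₁+j₂+J+1=7
(j₁±m₁, j₂±m₂, J±M) = (1,4,4,1,1,1)
P² = 288/35
sum k=3..4:
  [3] −1/6 = -1/6
  [4] +1/24 = 1/24
S = -1/8
C² = P²·S² = 9/70 ; C = -0.358569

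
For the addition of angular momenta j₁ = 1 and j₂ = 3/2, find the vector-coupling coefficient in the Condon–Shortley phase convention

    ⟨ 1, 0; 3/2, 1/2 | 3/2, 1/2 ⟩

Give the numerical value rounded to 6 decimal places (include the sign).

−√(1/15) = -0.258199

√[4·1!1!2!/5! · 1!1!2!1!2!1!] = √(4/15)
  +(−1)^0/∏(0,1,1,2,0,0)! = 1/2  (running 1/2)
  +(−1)^1/∏(1,0,0,1,1,1)! = -1  (running -1/2)
⟨..|..⟩ = √(4/15)·(-1/2) = -0.258199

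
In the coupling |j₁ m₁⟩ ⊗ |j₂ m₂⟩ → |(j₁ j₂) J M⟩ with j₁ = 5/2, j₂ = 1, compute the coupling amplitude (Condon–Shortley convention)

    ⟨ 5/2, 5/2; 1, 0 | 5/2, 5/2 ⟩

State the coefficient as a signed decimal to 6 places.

+√(5/7) ≈ +0.845154

√[6·1!4!1!/7! · 5!0!1!1!5!0!] = √(2880/7)
  +(−1)^0/∏(0,1,0,1,4,0)! = 1/24  (running 1/24)
⟨..|..⟩ = √(2880/7)·(1/24) = +0.845154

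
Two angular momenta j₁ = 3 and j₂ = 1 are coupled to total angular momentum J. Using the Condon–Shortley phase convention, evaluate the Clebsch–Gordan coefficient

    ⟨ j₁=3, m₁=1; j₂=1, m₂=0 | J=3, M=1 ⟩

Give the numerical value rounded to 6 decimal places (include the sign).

+0.288675

j₁+j₂−J=1  J+j₁−j₂=5  J−j₁+j₂=1  j₁+j₂+J+1=8
(j₁±m₁, j₂±m₂, J±M) = (4,2,1,1,4,2)
P² = 48
sum k=0..1:
  [0] +1/12 = 1/12
  [1] −1/24 = -1/24
S = 1/24
C² = P²·S² = 1/12 ; C = +0.288675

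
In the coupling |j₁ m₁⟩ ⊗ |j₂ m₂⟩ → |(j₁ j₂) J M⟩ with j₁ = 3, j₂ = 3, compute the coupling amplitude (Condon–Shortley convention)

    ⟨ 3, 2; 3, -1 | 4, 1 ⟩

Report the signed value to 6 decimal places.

+0.455842

j₁+j₂−J=2  J+j₁−j₂=4  J−j₁+j₂=4  j₁+j₂+J+1=11
(j₁±m₁, j₂±m₂, J±M) = (5,1,2,4,5,3)
P² = 82944/77
sum k=0..1:
  [0] +1/48 = 1/48
  [1] −1/144 = -1/144
S = 1/72
C² = P²·S² = 16/77 ; C = +0.455842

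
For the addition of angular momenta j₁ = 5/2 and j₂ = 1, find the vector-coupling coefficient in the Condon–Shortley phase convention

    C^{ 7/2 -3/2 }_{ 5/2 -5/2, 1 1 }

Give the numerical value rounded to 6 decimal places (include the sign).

j₁+j₂−J=0  J+j₁−j₂=5  J−j₁+j₂=2  j₁+j₂+J+1=8
(j₁±m₁, j₂±m₂, J±M) = (0,5,2,0,2,5)
P² = 19200/7
sum k=0..0:
  [0] +1/240 = 1/240
S = 1/240
C² = P²·S² = 1/21 ; C = +0.218218

+√(1/21) = +0.218218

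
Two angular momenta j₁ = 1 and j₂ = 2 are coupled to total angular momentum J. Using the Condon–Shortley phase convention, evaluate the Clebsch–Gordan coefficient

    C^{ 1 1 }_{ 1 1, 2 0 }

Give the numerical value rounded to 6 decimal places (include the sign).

+√(1/10) = +0.316228

j₁+j₂−J=2  J+j₁−j₂=0  J−j₁+j₂=2  j₁+j₂+J+1=5
(j₁±m₁, j₂±m₂, J±M) = (2,0,2,2,2,0)
P² = 8/5
sum k=0..0:
  [0] +1/4 = 1/4
S = 1/4
C² = P²·S² = 1/10 ; C = +0.316228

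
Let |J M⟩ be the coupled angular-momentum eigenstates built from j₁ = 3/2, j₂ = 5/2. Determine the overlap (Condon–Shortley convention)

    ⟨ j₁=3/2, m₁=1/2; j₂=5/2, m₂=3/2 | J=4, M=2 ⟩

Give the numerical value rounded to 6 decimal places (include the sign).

+√(15/28) = +0.731925

j₁+j₂−J=0  J+j₁−j₂=3  J−j₁+j₂=5  j₁+j₂+J+1=9
(j₁±m₁, j₂±m₂, J±M) = (2,1,4,1,6,2)
P² = 8640/7
sum k=0..0:
  [0] +1/48 = 1/48
S = 1/48
C² = P²·S² = 15/28 ; C = +0.731925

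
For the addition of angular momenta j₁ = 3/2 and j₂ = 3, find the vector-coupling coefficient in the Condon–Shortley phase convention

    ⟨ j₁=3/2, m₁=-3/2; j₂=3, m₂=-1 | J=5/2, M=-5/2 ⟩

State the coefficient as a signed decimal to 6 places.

+√(3/28) ≈ +0.327327

j₁+j₂−J=2  J+j₁−j₂=1  J−j₁+j₂=4  j₁+j₂+J+1=8
(j₁±m₁, j₂±m₂, J±M) = (0,3,2,4,0,5)
P² = 1728/7
sum k=2..2:
  [2] +1/48 = 1/48
S = 1/48
C² = P²·S² = 3/28 ; C = +0.327327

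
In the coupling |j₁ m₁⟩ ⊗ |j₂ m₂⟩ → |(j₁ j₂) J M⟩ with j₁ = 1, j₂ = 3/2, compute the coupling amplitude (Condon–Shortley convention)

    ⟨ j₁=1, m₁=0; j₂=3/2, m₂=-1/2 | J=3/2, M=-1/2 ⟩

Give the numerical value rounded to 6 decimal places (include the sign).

+0.258199  (= +√(1/15))

triangle: 1!·1!·2!/5! = 2/120
(j±m)!: 1!·1!·1!·2!·1!·2! = 4
prefactor² = (2J+1)·Δ·N² = 4/15
  k=0: +1/(0!·1!·1!·1!·0!·1!) = 1
  k=1: −1/(1!·0!·0!·0!·1!·2!) = -1/2
Σ = 1/2  ⇒  CG² = 4/15·1/2² = 1/15
CG = +√(1/15) = +0.258199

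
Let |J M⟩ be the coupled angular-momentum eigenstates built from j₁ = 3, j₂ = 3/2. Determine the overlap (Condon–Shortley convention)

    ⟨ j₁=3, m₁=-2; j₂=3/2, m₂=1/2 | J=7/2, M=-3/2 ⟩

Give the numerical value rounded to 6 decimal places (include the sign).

-0.654654

triangle: 1!·5!·2!/9! = 240/362880
(j±m)!: 1!·5!·2!·1!·2!·5! = 57600
prefactor² = (2J+1)·Δ·N² = 6400/21
  k=0: +1/(0!·1!·5!·2!·0!·0!) = 1/240
  k=1: −1/(1!·0!·4!·1!·1!·1!) = -1/24
Σ = -3/80  ⇒  CG² = 6400/21·(-3/80)² = 3/7
CG = −√(3/7) = -0.654654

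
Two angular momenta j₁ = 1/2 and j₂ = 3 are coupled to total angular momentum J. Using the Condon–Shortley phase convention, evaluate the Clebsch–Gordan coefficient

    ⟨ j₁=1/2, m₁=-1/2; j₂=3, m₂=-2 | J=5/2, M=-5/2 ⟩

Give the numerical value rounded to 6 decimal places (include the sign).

-0.377964  (= −√(1/7))

triangle: 1!·0!·5!/7! = 120/5040
(j±m)!: 0!·1!·1!·5!·0!·5! = 14400
prefactor² = (2J+1)·Δ·N² = 14400/7
  k=1: −1/(1!·0!·0!·0!·0!·5!) = -1/120
Σ = -1/120  ⇒  CG² = 14400/7·(-1/120)² = 1/7
CG = −√(1/7) = -0.377964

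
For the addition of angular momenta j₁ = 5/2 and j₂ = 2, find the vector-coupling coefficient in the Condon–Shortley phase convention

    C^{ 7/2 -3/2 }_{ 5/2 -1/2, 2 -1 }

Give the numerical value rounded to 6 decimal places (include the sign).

+0.308607  (= +√(2/21))

√[8·1!4!3!/9! · 2!3!1!3!2!5!] = √(384/7)
  +(−1)^0/∏(0,1,3,1,1,2)! = 1/12  (running 1/12)
  +(−1)^1/∏(1,0,2,0,2,3)! = -1/24  (running 1/24)
⟨..|..⟩ = √(384/7)·(1/24) = +0.308607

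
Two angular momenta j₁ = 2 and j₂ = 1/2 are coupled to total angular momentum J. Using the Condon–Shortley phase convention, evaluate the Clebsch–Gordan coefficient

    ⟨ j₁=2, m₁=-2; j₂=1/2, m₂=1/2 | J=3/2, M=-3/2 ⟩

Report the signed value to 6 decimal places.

-0.894427  (= −√(4/5))

triangle: 1!×3!×0!/5! = 6/120
(j±m)!: 0!×4!×1!×0!×0!×3! = 144
prefactor² = (2J+1)×Δ×N² = 144/5
  k=1: −1/(1!×0!×3!×0!×0!×0!) = -1/6
Σ = -1/6  ⇒  CG² = 144/5×(-1/6)² = 4/5
CG = −√(4/5) = -0.894427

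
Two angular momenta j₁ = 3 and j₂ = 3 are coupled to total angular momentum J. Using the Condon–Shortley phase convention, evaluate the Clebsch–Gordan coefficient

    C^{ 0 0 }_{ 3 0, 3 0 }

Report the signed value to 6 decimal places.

-0.377964

triangle: 6!*0!*0!/7! = 720/5040
(j±m)!: 3!*3!*3!*3!*0!*0! = 1296
prefactor² = (2J+1)*Δ*N² = 1296/7
  k=3: −1/(3!*3!*0!*0!*0!*0!) = -1/36
Σ = -1/36  ⇒  CG² = 1296/7*(-1/36)² = 1/7
CG = −√(1/7) = -0.377964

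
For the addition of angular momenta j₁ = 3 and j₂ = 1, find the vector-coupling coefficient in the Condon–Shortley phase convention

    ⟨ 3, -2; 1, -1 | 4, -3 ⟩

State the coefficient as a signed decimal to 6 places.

triangle: 0!·6!·2!/9! = 1440/362880
(j±m)!: 1!·5!·0!·2!·1!·7! = 1209600
prefactor² = (2J+1)·Δ·N² = 43200
  k=0: +1/(0!·0!·5!·0!·1!·2!) = 1/240
Σ = 1/240  ⇒  CG² = 43200·1/240² = 3/4
CG = +√(3/4) = +0.866025

+√(3/4) = +0.866025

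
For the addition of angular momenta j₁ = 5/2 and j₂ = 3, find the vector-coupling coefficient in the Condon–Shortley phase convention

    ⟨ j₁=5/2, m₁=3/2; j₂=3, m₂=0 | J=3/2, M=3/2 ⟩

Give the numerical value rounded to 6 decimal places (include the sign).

j₁+j₂−J=4  J+j₁−j₂=1  J−j₁+j₂=2  j₁+j₂+J+1=8
(j₁±m₁, j₂±m₂, J±M) = (4,1,3,3,3,0)
P² = 864/35
sum k=1..1:
  [1] −1/12 = -1/12
S = -1/12
C² = P²·S² = 6/35 ; C = -0.414039

-0.414039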